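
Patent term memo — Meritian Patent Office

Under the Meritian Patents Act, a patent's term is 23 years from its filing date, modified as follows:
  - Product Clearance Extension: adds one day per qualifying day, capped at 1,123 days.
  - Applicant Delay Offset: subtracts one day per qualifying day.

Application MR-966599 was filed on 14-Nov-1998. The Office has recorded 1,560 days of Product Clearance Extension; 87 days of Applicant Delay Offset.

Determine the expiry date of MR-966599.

September 15, 2024

Base term: filing date + 23 years → 14 November 2021.
Product Clearance Extension: 1560 days claimed exceeds the 1123-day cap, so +1123 days → 11 December 2024.
Applicant Delay Offset: −87 days → 15 September 2024.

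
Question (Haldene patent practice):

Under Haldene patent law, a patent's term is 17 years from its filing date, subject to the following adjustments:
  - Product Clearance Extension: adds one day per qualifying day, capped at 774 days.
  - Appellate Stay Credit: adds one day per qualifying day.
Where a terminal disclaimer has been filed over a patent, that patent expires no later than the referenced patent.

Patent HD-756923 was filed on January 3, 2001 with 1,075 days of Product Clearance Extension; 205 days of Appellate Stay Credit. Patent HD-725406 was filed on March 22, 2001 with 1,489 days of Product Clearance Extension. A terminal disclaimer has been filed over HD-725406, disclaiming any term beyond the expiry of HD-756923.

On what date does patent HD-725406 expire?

Natural term of HD-725406:
  Base: filing + 17 years → 22 March 2018.
  Product Clearance Extension: 1489 days claimed exceeds the 774-day cap, so +774 days → 4 May 2020.
Expiry of referenced patent HD-756923:
  Base: filing + 17 years → 3 January 2018.
  Product Clearance Extension: 1075 days claimed exceeds the 774-day cap, so +774 days → 16 February 2020.
  Appellate Stay Credit: +205 days → 8 September 2020.
Terminal disclaimer: HD-725406 expires on the earlier of 4 May 2020 and 8 September 2020.

May 4, 2020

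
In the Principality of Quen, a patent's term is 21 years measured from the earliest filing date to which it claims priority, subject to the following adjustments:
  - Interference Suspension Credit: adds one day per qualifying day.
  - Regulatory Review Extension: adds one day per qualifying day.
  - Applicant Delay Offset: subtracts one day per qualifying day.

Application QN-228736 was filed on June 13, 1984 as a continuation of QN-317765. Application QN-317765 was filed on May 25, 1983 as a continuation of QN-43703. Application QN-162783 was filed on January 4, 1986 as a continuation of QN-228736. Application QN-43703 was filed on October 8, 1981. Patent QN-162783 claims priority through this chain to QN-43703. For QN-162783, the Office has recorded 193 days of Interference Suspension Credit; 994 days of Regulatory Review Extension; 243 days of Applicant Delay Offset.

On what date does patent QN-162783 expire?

Earliest priority filing: 8 October 1981.
Base term: 8 October 1981 + 21 years → 8 October 2002.
Interference Suspension Credit: +193 days → 19 April 2003.
Regulatory Review Extension: +994 days → 7 January 2006.
Applicant Delay Offset: −243 days → 9 May 2005.

May 9, 2005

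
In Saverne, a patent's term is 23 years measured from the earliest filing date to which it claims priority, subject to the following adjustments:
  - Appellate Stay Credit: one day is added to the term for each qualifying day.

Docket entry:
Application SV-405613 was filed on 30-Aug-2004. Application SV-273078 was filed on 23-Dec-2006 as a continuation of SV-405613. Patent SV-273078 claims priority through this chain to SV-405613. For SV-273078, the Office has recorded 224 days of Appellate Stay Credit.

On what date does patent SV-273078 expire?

2028-04-10

Earliest priority filing: 30 August 2004.
Base term: 30 August 2004 + 23 years → 30 August 2027.
Appellate Stay Credit: +224 days → 10 April 2028.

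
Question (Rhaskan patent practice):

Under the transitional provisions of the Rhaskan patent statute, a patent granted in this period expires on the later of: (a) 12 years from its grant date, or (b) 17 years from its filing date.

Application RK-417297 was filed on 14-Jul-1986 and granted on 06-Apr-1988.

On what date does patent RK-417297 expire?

(a) grant + 12 years → 6 April 2000.
(b) filing + 17 years → 14 July 2003.
Later of the two: 14 July 2003.

July 14, 2003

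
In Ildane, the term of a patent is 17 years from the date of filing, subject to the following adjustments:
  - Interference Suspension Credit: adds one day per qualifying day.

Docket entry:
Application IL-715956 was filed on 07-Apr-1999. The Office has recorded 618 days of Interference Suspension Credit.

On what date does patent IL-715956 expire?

Base term: filing date + 17 years → 7 April 2016.
Interference Suspension Credit: +618 days → 16 December 2017.

2017-12-16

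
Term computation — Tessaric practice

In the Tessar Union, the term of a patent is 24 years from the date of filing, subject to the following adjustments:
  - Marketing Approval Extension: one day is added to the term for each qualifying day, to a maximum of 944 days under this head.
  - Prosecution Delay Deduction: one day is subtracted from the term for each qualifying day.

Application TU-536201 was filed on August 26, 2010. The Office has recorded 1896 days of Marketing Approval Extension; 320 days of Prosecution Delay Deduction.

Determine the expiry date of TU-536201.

Base term: filing date + 24 years → 26 August 2034.
Marketing Approval Extension: 1896 days claimed exceeds the 944-day cap, so +944 days → 27 March 2037.
Prosecution Delay Deduction: −320 days → 11 May 2036.

May 11, 2036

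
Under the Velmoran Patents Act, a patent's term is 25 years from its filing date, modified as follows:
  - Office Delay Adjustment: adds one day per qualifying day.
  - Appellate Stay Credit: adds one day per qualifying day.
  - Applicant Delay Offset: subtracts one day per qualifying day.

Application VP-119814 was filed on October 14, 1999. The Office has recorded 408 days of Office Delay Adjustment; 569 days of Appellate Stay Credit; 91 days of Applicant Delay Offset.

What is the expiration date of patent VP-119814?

2027-03-19

Base term: filing date + 25 years → 14 October 2024.
Office Delay Adjustment: +408 days → 26 November 2025.
Appellate Stay Credit: +569 days → 18 June 2027.
Applicant Delay Offset: −91 days → 19 March 2027.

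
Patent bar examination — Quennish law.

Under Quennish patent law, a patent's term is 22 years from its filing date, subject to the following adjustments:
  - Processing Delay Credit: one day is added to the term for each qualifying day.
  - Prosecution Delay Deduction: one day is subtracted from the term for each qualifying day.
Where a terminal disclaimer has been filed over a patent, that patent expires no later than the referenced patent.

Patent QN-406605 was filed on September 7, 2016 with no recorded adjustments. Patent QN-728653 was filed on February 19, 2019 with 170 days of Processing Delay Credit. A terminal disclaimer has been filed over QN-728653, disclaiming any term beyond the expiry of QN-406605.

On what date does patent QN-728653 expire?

Natural term of QN-728653:
  Base: filing + 22 years → 19 February 2041.
  Processing Delay Credit: +170 days → 8 August 2041.
Expiry of referenced patent QN-406605:
  Base: filing + 22 years → 7 September 2038.
Terminal disclaimer: QN-728653 expires on the earlier of 8 August 2041 and 7 September 2038.

September 7, 2038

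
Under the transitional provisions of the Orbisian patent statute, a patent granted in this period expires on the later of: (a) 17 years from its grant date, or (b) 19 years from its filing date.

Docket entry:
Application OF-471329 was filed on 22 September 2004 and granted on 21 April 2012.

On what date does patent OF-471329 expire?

2029-04-21

(a) grant + 17 years → 21 April 2029.
(b) filing + 19 years → 22 September 2023.
Later of the two: 21 April 2029.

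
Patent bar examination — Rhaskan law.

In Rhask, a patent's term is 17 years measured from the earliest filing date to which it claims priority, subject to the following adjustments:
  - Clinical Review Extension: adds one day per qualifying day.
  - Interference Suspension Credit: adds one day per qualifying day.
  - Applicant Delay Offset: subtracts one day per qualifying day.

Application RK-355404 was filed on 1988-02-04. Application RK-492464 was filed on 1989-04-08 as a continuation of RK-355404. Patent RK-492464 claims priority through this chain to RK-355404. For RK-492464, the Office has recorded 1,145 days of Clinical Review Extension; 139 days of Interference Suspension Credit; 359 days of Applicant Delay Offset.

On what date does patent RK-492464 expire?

2007-08-18

Earliest priority filing: 4 February 1988.
Base term: 4 February 1988 + 17 years → 4 February 2005.
Clinical Review Extension: +1145 days → 25 March 2008.
Interference Suspension Credit: +139 days → 11 August 2008.
Applicant Delay Offset: −359 days → 18 August 2007.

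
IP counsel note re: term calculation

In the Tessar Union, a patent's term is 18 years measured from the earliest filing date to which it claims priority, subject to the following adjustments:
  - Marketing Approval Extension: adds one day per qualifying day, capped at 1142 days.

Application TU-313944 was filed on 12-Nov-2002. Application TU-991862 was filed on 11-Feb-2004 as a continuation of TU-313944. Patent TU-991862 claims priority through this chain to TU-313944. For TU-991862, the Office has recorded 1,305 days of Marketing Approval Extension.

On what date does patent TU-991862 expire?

Earliest priority filing: 12 November 2002.
Base term: 12 November 2002 + 18 years → 12 November 2020.
Marketing Approval Extension: 1305 days claimed exceeds the 1142-day cap, so +1142 days → 29 December 2023.

2023-12-29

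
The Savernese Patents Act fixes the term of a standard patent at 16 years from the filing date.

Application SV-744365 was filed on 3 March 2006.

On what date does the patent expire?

March 3, 2022

Filing date + 16 years → 3 March 2022.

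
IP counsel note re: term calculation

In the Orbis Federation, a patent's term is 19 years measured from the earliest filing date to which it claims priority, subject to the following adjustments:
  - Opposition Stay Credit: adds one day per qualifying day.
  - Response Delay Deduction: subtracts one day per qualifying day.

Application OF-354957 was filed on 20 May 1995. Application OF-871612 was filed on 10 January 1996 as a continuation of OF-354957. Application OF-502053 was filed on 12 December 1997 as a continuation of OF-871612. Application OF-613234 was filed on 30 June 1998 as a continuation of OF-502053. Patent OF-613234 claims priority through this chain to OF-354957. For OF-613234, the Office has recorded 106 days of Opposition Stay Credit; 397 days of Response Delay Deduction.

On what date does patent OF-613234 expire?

August 2, 2013

Earliest priority filing: 20 May 1995.
Base term: 20 May 1995 + 19 years → 20 May 2014.
Opposition Stay Credit: +106 days → 3 September 2014.
Response Delay Deduction: −397 days → 2 August 2013.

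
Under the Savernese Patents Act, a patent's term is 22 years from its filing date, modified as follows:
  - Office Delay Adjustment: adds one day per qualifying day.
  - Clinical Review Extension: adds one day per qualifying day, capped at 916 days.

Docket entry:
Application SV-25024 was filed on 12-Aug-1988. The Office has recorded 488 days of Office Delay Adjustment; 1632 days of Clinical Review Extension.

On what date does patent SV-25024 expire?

2014-06-16

Base term: filing date + 22 years → 12 August 2010.
Office Delay Adjustment: +488 days → 13 December 2011.
Clinical Review Extension: 1632 days claimed exceeds the 916-day cap, so +916 days → 16 June 2014.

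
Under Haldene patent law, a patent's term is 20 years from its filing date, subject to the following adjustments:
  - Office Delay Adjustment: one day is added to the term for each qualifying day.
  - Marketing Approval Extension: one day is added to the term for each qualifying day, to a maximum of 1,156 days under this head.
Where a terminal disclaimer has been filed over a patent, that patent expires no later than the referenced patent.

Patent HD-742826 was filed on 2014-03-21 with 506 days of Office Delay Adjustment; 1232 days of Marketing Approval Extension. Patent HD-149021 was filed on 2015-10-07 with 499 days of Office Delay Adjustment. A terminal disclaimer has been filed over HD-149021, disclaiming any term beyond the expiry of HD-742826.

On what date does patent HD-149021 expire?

Natural term of HD-149021:
  Base: filing + 20 years → 7 October 2035.
  Office Delay Adjustment: +499 days → 17 February 2037.
Expiry of referenced patent HD-742826:
  Base: filing + 20 years → 21 March 2034.
  Office Delay Adjustment: +506 days → 9 August 2035.
  Marketing Approval Extension: 1232 days claimed exceeds the 1156-day cap, so +1156 days → 8 October 2038.
Terminal disclaimer: HD-149021 expires on the earlier of 17 February 2037 and 8 October 2038.

2037-02-17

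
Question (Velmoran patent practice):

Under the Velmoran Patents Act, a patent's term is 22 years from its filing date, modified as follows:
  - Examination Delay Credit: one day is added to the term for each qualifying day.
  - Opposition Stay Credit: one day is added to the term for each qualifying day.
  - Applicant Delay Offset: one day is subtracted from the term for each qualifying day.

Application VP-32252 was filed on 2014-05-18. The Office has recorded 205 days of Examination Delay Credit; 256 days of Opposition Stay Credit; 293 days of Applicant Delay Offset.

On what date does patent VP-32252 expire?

Base term: filing date + 22 years → 18 May 2036.
Examination Delay Credit: +205 days → 9 December 2036.
Opposition Stay Credit: +256 days → 22 August 2037.
Applicant Delay Offset: −293 days → 2 November 2036.

November 2, 2036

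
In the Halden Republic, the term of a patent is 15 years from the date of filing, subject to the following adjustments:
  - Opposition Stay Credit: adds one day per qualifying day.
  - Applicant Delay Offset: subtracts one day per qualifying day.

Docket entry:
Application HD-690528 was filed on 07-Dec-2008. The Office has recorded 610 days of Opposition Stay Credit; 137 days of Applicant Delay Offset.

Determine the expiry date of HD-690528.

Base term: filing date + 15 years → 7 December 2023.
Opposition Stay Credit: +610 days → 8 August 2025.
Applicant Delay Offset: −137 days → 24 March 2025.

2025-03-24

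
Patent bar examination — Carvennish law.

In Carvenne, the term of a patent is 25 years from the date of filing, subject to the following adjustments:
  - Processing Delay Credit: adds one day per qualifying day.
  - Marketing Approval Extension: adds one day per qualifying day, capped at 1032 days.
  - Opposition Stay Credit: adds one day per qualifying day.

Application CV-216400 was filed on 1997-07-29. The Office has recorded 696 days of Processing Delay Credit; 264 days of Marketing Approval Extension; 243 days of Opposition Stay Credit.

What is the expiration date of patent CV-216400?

2025-11-13

Base term: filing date + 25 years → 29 July 2022.
Processing Delay Credit: +696 days → 24 June 2024.
Marketing Approval Extension: 264 days (within the 1032-day cap) → +264 days → 15 March 2025.
Opposition Stay Credit: +243 days → 13 November 2025.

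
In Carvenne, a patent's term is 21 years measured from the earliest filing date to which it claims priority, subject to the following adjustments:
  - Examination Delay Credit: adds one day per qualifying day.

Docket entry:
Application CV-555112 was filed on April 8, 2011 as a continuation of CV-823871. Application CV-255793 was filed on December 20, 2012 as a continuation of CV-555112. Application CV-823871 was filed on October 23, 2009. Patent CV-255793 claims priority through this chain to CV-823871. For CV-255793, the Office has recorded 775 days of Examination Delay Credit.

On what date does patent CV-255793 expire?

Earliest priority filing: 23 October 2009.
Base term: 23 October 2009 + 21 years → 23 October 2030.
Examination Delay Credit: +775 days → 6 December 2032.

December 6, 2032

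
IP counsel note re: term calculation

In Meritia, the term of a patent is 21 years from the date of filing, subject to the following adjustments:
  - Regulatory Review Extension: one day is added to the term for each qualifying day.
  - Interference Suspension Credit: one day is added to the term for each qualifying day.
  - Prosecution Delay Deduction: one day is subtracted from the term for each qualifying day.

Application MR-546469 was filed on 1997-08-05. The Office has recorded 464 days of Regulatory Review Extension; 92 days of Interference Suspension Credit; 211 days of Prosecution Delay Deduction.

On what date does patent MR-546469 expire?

Base term: filing date + 21 years → 5 August 2018.
Regulatory Review Extension: +464 days → 12 November 2019.
Interference Suspension Credit: +92 days → 12 February 2020.
Prosecution Delay Deduction: −211 days → 16 July 2019.

2019-07-16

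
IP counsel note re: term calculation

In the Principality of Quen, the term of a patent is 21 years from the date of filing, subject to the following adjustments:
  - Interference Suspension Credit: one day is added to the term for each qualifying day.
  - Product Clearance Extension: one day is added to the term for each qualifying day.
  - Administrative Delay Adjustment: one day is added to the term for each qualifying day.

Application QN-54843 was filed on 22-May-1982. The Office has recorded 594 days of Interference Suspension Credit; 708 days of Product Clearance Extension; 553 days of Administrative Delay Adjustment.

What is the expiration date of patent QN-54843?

2008-06-19

Base term: filing date + 21 years → 22 May 2003.
Interference Suspension Credit: +594 days → 5 January 2005.
Product Clearance Extension: +708 days → 14 December 2006.
Administrative Delay Adjustment: +553 days → 19 June 2008.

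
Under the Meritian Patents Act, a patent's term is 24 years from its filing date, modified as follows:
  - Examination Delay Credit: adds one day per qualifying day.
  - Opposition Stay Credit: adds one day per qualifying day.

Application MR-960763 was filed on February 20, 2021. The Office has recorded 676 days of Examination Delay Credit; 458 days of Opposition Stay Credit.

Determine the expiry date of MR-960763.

Base term: filing date + 24 years → 20 February 2045.
Examination Delay Credit: +676 days → 28 December 2046.
Opposition Stay Credit: +458 days → 30 March 2048.

March 30, 2048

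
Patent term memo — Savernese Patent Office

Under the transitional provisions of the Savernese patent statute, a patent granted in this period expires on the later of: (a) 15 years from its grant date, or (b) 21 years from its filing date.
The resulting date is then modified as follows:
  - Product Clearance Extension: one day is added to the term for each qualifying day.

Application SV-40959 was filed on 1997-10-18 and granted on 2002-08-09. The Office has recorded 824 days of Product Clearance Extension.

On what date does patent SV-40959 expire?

(a) grant + 15 years → 9 August 2017.
(b) filing + 21 years → 18 October 2018.
Later of the two: 18 October 2018.
Product Clearance Extension: +824 days → 19 January 2021.

2021-01-19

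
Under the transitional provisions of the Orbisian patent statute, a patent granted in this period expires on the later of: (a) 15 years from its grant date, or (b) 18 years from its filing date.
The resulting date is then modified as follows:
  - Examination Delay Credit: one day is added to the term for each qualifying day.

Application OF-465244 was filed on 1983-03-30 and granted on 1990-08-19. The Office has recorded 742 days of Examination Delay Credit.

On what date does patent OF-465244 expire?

(a) grant + 15 years → 19 August 2005.
(b) filing + 18 years → 30 March 2001.
Later of the two: 19 August 2005.
Examination Delay Credit: +742 days → 31 August 2007.

August 31, 2007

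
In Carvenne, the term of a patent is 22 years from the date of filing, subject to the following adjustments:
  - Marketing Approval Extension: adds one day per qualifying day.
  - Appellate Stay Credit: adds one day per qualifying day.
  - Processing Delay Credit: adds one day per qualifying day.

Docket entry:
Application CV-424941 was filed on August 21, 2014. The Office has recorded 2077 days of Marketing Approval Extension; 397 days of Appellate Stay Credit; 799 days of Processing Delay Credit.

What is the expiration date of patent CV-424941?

August 7, 2045

Base term: filing date + 22 years → 21 August 2036.
Marketing Approval Extension: +2077 days → 29 April 2042.
Appellate Stay Credit: +397 days → 31 May 2043.
Processing Delay Credit: +799 days → 7 August 2045.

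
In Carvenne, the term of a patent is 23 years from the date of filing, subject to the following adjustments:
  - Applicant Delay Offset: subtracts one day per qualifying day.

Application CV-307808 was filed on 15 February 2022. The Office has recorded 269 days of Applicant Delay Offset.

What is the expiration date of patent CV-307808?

May 22, 2044

Base term: filing date + 23 years → 15 February 2045.
Applicant Delay Offset: −269 days → 22 May 2044.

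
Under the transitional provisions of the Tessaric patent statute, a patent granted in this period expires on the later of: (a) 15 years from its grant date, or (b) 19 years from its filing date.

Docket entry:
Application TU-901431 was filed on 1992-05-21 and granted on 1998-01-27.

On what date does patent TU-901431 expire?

January 27, 2013

(a) grant + 15 years → 27 January 2013.
(b) filing + 19 years → 21 May 2011.
Later of the two: 27 January 2013.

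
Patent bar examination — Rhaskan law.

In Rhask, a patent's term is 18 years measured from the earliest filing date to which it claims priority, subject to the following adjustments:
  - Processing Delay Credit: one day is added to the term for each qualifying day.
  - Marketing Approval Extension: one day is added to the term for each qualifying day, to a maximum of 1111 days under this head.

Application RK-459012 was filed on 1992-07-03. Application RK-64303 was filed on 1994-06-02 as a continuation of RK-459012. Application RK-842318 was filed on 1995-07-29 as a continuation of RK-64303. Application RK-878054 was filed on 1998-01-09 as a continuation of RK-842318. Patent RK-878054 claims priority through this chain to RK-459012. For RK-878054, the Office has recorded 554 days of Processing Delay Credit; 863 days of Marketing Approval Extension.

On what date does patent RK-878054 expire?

Earliest priority filing: 3 July 1992.
Base term: 3 July 1992 + 18 years → 3 July 2010.
Processing Delay Credit: +554 days → 8 January 2012.
Marketing Approval Extension: 863 days (within the 1111-day cap) → +863 days → 20 May 2014.

May 20, 2014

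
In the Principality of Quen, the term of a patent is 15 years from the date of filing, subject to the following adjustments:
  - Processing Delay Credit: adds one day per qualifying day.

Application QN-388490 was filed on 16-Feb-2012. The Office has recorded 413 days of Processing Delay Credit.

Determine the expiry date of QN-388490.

Base term: filing date + 15 years → 16 February 2027.
Processing Delay Credit: +413 days → 4 April 2028.

April 4, 2028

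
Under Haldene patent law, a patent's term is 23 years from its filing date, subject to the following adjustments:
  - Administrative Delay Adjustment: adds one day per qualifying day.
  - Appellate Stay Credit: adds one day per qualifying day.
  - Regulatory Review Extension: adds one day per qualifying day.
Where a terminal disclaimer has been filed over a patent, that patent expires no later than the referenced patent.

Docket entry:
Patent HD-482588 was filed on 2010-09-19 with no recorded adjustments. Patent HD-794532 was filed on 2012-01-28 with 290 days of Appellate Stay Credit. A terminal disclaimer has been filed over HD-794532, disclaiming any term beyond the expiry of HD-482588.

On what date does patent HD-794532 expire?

September 19, 2033

Natural term of HD-794532:
  Base: filing + 23 years → 28 January 2035.
  Appellate Stay Credit: +290 days → 14 November 2035.
Expiry of referenced patent HD-482588:
  Base: filing + 23 years → 19 September 2033.
Terminal disclaimer: HD-794532 expires on the earlier of 14 November 2035 and 19 September 2033.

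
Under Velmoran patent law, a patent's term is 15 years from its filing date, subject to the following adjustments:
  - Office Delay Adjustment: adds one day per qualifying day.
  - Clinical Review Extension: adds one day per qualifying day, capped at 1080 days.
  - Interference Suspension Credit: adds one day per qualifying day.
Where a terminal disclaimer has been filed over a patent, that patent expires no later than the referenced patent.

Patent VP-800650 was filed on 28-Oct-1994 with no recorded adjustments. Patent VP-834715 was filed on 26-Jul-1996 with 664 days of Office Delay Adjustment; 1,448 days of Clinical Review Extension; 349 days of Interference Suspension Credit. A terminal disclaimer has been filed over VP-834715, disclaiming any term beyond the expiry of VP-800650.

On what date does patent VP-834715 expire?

Natural term of VP-834715:
  Base: filing + 15 years → 26 July 2011.
  Office Delay Adjustment: +664 days → 20 May 2013.
  Clinical Review Extension: 1448 days claimed exceeds the 1080-day cap, so +1080 days → 4 May 2016.
  Interference Suspension Credit: +349 days → 18 April 2017.
Expiry of referenced patent VP-800650:
  Base: filing + 15 years → 28 October 2009.
Terminal disclaimer: VP-834715 expires on the earlier of 18 April 2017 and 28 October 2009.

2009-10-28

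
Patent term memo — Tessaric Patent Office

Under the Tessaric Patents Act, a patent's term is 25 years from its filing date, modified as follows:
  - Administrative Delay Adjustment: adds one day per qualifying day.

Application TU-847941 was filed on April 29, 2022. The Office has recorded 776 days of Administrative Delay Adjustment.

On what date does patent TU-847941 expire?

Base term: filing date + 25 years → 29 April 2047.
Administrative Delay Adjustment: +776 days → 13 June 2049.

2049-06-13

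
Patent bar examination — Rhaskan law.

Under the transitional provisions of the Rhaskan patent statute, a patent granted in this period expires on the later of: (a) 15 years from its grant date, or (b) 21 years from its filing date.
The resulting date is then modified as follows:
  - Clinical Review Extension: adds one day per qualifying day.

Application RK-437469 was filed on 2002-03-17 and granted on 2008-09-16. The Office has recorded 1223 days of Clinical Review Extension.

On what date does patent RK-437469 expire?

(a) grant + 15 years → 16 September 2023.
(b) filing + 21 years → 17 March 2023.
Later of the two: 16 September 2023.
Clinical Review Extension: +1223 days → 21 January 2027.

2027-01-21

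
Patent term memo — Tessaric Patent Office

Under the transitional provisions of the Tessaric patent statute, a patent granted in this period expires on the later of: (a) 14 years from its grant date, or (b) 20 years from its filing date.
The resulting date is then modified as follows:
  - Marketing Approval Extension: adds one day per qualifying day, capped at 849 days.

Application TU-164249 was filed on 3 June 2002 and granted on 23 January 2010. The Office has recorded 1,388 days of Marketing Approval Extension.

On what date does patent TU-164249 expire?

(a) grant + 14 years → 23 January 2024.
(b) filing + 20 years → 3 June 2022.
Later of the two: 23 January 2024.
Marketing Approval Extension: 1388 days claimed exceeds the 849-day cap, so +849 days → 21 May 2026.

2026-05-21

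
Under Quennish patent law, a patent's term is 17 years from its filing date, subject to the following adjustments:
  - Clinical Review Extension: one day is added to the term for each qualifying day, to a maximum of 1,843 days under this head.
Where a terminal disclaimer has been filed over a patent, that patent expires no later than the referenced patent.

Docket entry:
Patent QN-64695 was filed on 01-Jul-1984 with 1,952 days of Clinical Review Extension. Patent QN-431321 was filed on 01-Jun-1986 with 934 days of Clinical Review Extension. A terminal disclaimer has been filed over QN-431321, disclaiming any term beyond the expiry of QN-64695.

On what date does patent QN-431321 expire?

Natural term of QN-431321:
  Base: filing + 17 years → 1 June 2003.
  Clinical Review Extension: 934 days (within the 1843-day cap) → +934 days → 21 December 2005.
Expiry of referenced patent QN-64695:
  Base: filing + 17 years → 1 July 2001.
  Clinical Review Extension: 1952 days claimed exceeds the 1843-day cap, so +1843 days → 18 July 2006.
Terminal disclaimer: QN-431321 expires on the earlier of 21 December 2005 and 18 July 2006.

2005-12-21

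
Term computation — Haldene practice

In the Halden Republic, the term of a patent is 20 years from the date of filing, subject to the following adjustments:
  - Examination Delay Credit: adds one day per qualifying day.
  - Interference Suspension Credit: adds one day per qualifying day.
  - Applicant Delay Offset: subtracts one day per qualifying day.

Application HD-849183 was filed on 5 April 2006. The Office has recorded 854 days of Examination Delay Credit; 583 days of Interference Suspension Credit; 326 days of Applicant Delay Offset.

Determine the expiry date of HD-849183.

Base term: filing date + 20 years → 5 April 2026.
Examination Delay Credit: +854 days → 6 August 2028.
Interference Suspension Credit: +583 days → 12 March 2030.
Applicant Delay Offset: −326 days → 20 April 2029.

April 20, 2029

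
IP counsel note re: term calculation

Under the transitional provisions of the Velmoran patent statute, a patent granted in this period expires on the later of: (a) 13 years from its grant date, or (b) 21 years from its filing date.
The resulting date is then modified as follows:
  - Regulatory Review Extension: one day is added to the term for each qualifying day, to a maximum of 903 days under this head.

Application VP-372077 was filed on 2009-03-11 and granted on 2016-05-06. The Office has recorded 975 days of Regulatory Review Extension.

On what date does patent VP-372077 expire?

(a) grant + 13 years → 6 May 2029.
(b) filing + 21 years → 11 March 2030.
Later of the two: 11 March 2030.
Regulatory Review Extension: 975 days claimed exceeds the 903-day cap, so +903 days → 30 August 2032.

August 30, 2032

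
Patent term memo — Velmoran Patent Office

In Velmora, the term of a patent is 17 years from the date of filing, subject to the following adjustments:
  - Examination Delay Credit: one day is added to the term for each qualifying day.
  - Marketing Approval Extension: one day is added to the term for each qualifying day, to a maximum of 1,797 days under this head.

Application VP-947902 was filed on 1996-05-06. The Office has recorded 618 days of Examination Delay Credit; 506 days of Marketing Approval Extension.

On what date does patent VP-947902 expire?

2016-06-03

Base term: filing date + 17 years → 6 May 2013.
Examination Delay Credit: +618 days → 14 January 2015.
Marketing Approval Extension: 506 days (within the 1797-day cap) → +506 days → 3 June 2016.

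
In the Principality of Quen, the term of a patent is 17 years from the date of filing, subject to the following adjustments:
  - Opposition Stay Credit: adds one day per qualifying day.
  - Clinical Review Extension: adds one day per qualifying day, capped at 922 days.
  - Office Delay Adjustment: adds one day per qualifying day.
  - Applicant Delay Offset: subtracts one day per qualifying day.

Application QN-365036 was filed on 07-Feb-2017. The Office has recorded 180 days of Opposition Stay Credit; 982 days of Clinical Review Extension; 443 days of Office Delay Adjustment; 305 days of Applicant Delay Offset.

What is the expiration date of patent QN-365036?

2037-07-01

Base term: filing date + 17 years → 7 February 2034.
Opposition Stay Credit: +180 days → 6 August 2034.
Clinical Review Extension: 982 days claimed exceeds the 922-day cap, so +922 days → 13 February 2037.
Office Delay Adjustment: +443 days → 2 May 2038.
Applicant Delay Offset: −305 days → 1 July 2037.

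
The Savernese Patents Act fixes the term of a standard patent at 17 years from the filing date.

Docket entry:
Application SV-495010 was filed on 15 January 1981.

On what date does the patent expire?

Filing date + 17 years → 15 January 1998.

1998-01-15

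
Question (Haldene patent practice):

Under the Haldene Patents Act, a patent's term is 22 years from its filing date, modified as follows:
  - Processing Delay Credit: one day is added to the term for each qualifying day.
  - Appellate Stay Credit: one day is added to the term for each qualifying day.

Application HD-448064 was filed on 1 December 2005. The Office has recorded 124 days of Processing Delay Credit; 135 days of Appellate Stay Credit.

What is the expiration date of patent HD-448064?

2028-08-16

Base term: filing date + 22 years → 1 December 2027.
Processing Delay Credit: +124 days → 3 April 2028.
Appellate Stay Credit: +135 days → 16 August 2028.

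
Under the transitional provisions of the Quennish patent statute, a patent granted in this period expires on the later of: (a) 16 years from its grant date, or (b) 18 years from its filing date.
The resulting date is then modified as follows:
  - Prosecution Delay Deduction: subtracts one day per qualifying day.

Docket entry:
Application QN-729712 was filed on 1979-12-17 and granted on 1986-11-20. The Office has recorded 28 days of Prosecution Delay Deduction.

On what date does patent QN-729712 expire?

(a) grant + 16 years → 20 November 2002.
(b) filing + 18 years → 17 December 1997.
Later of the two: 20 November 2002.
Prosecution Delay Deduction: −28 days → 23 October 2002.

2002-10-23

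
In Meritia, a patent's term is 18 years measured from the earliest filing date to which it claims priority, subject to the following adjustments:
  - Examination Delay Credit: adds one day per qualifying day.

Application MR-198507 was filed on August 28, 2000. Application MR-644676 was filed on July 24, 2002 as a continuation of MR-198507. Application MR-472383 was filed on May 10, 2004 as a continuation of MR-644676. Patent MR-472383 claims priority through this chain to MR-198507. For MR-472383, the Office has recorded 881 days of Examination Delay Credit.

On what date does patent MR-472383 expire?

January 25, 2021

Earliest priority filing: 28 August 2000.
Base term: 28 August 2000 + 18 years → 28 August 2018.
Examination Delay Credit: +881 days → 25 January 2021.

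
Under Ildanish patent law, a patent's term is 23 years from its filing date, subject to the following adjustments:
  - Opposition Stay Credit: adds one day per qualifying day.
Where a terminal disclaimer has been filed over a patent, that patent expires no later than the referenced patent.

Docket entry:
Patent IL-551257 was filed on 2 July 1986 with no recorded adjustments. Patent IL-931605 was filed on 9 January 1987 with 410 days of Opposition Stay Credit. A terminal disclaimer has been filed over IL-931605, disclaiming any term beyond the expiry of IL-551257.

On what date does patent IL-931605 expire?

Natural term of IL-931605:
  Base: filing + 23 years → 9 January 2010.
  Opposition Stay Credit: +410 days → 23 February 2011.
Expiry of referenced patent IL-551257:
  Base: filing + 23 years → 2 July 2009.
Terminal disclaimer: IL-931605 expires on the earlier of 23 February 2011 and 2 July 2009.

2009-07-02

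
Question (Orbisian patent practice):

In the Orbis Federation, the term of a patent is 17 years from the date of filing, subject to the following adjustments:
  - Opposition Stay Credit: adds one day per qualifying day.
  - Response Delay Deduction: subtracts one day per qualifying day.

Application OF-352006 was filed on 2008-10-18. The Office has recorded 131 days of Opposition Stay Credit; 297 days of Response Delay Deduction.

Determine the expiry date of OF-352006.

May 5, 2025

Base term: filing date + 17 years → 18 October 2025.
Opposition Stay Credit: +131 days → 26 February 2026.
Response Delay Deduction: −297 days → 5 May 2025.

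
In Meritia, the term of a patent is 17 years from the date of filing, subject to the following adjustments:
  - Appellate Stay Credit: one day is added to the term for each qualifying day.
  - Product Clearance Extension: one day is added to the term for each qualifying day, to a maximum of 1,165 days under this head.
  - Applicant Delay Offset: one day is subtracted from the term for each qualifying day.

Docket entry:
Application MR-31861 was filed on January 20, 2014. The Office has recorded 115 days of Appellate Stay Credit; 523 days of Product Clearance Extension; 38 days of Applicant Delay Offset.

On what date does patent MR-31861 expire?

Base term: filing date + 17 years → 20 January 2031.
Appellate Stay Credit: +115 days → 15 May 2031.
Product Clearance Extension: 523 days (within the 1165-day cap) → +523 days → 19 October 2032.
Applicant Delay Offset: −38 days → 11 September 2032.

2032-09-11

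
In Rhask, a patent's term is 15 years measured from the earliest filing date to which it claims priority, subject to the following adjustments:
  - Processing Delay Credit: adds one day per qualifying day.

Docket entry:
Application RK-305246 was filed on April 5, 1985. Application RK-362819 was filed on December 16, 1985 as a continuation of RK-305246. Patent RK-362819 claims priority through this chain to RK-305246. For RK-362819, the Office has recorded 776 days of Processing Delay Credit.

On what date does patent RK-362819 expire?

Earliest priority filing: 5 April 1985.
Base term: 5 April 1985 + 15 years → 5 April 2000.
Processing Delay Credit: +776 days → 21 May 2002.

2002-05-21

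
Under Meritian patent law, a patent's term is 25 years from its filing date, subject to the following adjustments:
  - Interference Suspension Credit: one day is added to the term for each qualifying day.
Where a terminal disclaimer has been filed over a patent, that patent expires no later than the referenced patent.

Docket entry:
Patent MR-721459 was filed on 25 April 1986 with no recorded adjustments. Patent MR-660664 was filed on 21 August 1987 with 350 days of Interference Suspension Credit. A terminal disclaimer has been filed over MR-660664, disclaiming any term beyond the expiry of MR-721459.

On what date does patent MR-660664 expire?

2011-04-25

Natural term of MR-660664:
  Base: filing + 25 years → 21 August 2012.
  Interference Suspension Credit: +350 days → 6 August 2013.
Expiry of referenced patent MR-721459:
  Base: filing + 25 years → 25 April 2011.
Terminal disclaimer: MR-660664 expires on the earlier of 6 August 2013 and 25 April 2011.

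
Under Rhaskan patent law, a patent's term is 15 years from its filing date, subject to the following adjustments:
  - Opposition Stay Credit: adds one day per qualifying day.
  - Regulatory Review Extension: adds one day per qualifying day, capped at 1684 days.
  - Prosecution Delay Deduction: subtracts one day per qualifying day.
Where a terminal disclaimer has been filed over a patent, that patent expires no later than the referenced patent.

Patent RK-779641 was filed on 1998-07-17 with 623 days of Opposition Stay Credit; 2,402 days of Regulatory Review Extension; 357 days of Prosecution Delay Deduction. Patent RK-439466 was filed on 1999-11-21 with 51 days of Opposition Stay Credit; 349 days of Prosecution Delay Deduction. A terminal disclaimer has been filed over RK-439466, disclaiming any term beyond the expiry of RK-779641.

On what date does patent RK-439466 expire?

Natural term of RK-439466:
  Base: filing + 15 years → 21 November 2014.
  Opposition Stay Credit: +51 days → 11 January 2015.
  Prosecution Delay Deduction: −349 days → 27 January 2014.
Expiry of referenced patent RK-779641:
  Base: filing + 15 years → 17 July 2013.
  Opposition Stay Credit: +623 days → 1 April 2015.
  Regulatory Review Extension: 2402 days claimed exceeds the 1684-day cap, so +1684 days → 10 November 2019.
  Prosecution Delay Deduction: −357 days → 18 November 2018.
Terminal disclaimer: RK-439466 expires on the earlier of 27 January 2014 and 18 November 2018.

January 27, 2014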